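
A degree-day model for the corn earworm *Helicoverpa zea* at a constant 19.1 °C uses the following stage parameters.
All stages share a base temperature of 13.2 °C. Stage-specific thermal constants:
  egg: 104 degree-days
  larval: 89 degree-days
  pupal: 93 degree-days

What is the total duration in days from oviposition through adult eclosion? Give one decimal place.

48.5 days

Daily accumulation at 19.1 °C = 19.1 − 13.2 = 5.9 DD/day.
Total K = 104 + 89 + 93 = 286 DD.
Total duration = 286 / 5.9 = 48.475 ≈ 48.5 days.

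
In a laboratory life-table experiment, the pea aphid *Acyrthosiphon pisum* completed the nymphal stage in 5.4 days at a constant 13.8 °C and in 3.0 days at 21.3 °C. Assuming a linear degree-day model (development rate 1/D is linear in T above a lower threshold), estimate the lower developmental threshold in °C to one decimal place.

4.4 °C

Equal thermal constants: D₁(T₁ − T_b) = D₂(T₂ − T_b).
5.4·(13.8 − T_b) = 3.0·(21.3 − T_b)
T_b = (5.4·13.8 − 3.0·21.3) / (5.4 − 3.0) = 10.62 / 2.4 = 4.425 °C ≈ 4.4 °C.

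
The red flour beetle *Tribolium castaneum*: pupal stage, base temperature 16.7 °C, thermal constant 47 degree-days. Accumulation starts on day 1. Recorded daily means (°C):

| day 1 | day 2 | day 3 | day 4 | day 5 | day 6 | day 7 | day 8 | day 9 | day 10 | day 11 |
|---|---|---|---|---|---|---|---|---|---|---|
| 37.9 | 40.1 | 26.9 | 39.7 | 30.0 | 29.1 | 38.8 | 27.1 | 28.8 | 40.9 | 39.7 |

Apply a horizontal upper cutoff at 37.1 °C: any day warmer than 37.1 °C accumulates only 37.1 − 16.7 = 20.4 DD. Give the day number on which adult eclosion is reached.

day 3

Daily DD above 16.7 °C (capped at 20.4): 20.4, 20.4, 10.2, 20.4, 13.3, 12.4, 20.4, 10.4, 12.1, 20.4, 20.4.
Cumulative: 20.4, 40.8, 51.0, 71.4, 84.7, 97.1, 117.5, 127.9, 140.0, 160.4, 180.8.
The total first reaches 47 DD on day 3.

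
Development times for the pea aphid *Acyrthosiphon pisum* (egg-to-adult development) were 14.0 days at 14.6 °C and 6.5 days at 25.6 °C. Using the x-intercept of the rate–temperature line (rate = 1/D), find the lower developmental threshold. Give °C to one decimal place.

Equal thermal constants: D₁(T₁ − T_b) = D₂(T₂ − T_b).
14.0·(14.6 − T_b) = 6.5·(25.6 − T_b)
T_b = (14.0·14.6 − 6.5·25.6) / (14.0 − 6.5) = 38.00 / 7.5 = 5.067 °C ≈ 5.1 °C.

5.1 °C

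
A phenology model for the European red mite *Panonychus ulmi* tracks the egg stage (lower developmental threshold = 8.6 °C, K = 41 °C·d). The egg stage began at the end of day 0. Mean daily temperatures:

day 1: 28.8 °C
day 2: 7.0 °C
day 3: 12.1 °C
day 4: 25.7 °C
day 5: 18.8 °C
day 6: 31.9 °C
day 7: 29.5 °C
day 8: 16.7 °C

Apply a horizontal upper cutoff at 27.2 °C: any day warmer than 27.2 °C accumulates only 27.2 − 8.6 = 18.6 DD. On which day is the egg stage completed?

Daily DD above 8.6 °C (capped at 18.6): 18.6, 0.0, 3.5, 17.1, 10.2, 18.6, 18.6, 8.1.
Cumulative: 18.6, 18.6, 22.1, 39.2, 49.4, 68.0, 86.6, 94.7.
The total first reaches 41 DD on day 5.

day 5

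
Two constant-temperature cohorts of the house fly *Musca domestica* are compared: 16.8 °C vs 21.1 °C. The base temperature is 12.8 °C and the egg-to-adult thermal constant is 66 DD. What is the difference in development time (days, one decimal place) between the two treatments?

At 16.8 °C: 66 / (16.8 − 12.8) = 66 / 4.0 = 16.500 d.
At 21.1 °C: 66 / (21.1 − 12.8) = 66 / 8.3 = 7.952 d.
Difference = |16.500 − 7.952| = 8.548 ≈ 8.5 days.

8.5 days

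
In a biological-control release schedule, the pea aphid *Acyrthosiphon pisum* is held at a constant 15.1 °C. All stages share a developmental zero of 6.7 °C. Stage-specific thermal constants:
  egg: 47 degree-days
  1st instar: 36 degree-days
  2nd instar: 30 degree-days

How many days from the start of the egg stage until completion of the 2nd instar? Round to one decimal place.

Daily accumulation at 15.1 °C = 15.1 − 6.7 = 8.4 DD/day.
Total K = 47 + 36 + 30 = 113 DD.
Total duration = 113 / 8.4 = 13.452 ≈ 13.5 days.

13.5 days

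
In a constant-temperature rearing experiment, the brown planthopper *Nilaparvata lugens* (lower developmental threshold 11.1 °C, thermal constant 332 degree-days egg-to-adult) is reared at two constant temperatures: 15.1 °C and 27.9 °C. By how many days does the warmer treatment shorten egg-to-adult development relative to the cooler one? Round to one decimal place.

At 15.1 °C: 332 / (15.1 − 11.1) = 332 / 4.0 = 83.000 d.
At 27.9 °C: 332 / (27.9 − 11.1) = 332 / 16.8 = 19.762 d.
Difference = |83.000 − 19.762| = 63.238 ≈ 63.2 days.

63.2 days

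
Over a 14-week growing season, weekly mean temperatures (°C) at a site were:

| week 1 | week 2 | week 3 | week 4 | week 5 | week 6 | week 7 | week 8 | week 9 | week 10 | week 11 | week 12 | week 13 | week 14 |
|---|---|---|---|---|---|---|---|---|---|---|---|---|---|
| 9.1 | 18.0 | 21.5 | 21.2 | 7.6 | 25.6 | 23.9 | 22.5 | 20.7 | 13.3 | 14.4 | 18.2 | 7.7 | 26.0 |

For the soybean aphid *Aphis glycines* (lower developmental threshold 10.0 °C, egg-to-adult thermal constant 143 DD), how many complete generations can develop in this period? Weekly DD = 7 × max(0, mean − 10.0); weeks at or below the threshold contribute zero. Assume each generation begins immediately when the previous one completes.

Weekly DD (7 × max(0, T̄ − 10.0)): 0.0, 56.0, 80.5, 78.4, 0.0, 109.2, 97.3, 87.5, 74.9, 23.1, 30.8, 57.4, 0.0, 112.0.
Season total = 807.1 DD.
Complete generations = ⌊807.1 / 143⌋ = 5.

5 generations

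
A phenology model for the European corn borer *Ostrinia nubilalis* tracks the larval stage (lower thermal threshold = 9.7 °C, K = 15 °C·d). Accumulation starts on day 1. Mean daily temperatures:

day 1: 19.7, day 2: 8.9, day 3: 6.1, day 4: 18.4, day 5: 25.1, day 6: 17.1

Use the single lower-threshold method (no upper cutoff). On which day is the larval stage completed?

Daily DD above 9.7 °C: 10.0, 0.0, 0.0, 8.7, 15.4, 7.4.
Cumulative: 10.0, 10.0, 10.0, 18.7, 34.1, 41.5.
The total first reaches 15 DD on day 4.

day 4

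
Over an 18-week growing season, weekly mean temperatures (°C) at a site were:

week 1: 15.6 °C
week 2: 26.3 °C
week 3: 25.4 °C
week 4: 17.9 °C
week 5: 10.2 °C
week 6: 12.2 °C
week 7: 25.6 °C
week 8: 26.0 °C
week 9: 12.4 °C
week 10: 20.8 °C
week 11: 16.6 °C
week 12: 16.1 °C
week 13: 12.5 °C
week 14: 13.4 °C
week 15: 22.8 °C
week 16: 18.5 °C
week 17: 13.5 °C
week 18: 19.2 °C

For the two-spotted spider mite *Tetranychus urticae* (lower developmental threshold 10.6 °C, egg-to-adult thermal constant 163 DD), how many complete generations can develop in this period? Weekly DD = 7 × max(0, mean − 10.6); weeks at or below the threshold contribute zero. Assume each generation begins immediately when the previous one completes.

5 generations

Weekly DD (7 × max(0, T̄ − 10.6)): 35.0, 109.9, 103.6, 51.1, 0.0, 11.2, 105.0, 107.8, 12.6, 71.4, 42.0, 38.5, 13.3, 19.6, 85.4, 55.3, 20.3, 60.2.
Season total = 942.2 DD.
Complete generations = ⌊942.2 / 163⌋ = 5.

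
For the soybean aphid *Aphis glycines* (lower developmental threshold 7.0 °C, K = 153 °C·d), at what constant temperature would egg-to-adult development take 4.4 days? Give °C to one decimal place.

41.8 °C

Required daily accumulation = 153 / 4.4 = 34.773 DD/day.
T = T_base + 34.773 = 7.0 + 34.773 = 41.773 ≈ 41.8 °C.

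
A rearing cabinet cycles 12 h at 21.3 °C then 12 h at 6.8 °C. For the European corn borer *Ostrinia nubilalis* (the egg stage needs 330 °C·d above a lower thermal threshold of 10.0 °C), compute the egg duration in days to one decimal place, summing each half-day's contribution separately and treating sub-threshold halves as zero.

Day half: max(0, 21.3 − 10.0) × 0.5 = 11.3 × 0.5 = 5.65 DD.
Night half: max(0, 6.8 − 10.0) × 0.5 = 0.0 × 0.5 = 0.00 DD.
Per 24 h: 5.65 DD/day.
Duration = 330 / 5.65 = 58.407 ≈ 58.4 days.

58.4 days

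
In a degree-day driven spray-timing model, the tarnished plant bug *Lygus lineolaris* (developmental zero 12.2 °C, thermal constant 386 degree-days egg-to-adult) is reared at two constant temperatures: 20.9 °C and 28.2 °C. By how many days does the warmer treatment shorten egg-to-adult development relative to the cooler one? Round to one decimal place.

20.2 days

At 20.9 °C: 386 / (20.9 − 12.2) = 386 / 8.7 = 44.368 d.
At 28.2 °C: 386 / (28.2 − 12.2) = 386 / 16.0 = 24.125 d.
Difference = |44.368 − 24.125| = 20.243 ≈ 20.2 days.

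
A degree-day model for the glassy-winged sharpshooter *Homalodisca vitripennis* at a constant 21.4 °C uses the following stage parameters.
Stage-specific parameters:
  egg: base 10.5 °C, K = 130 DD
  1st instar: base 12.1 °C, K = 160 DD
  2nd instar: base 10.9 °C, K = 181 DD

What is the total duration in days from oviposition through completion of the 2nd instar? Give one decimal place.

46.4 days

egg: 130 / (21.4 − 10.5) = 130 / 10.9 = 11.927 d.
1st instar: 160 / (21.4 − 12.1) = 160 / 9.3 = 17.204 d.
2nd instar: 181 / (21.4 − 10.9) = 181 / 10.5 = 17.238 d.
Sum = 46.369 ≈ 46.4 days.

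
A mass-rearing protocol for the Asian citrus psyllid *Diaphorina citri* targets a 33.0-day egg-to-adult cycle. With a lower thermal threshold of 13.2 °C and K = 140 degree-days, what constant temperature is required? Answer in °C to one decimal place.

17.4 °C

Required daily accumulation = 140 / 33.0 = 4.242 DD/day.
T = T_base + 4.242 = 13.2 + 4.242 = 17.442 ≈ 17.4 °C.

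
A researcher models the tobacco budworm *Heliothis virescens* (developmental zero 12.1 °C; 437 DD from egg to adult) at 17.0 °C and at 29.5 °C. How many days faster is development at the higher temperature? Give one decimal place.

64.1 days

At 17.0 °C: 437 / (17.0 − 12.1) = 437 / 4.9 = 89.184 d.
At 29.5 °C: 437 / (29.5 − 12.1) = 437 / 17.4 = 25.115 d.
Difference = |89.184 − 25.115| = 64.069 ≈ 64.1 days.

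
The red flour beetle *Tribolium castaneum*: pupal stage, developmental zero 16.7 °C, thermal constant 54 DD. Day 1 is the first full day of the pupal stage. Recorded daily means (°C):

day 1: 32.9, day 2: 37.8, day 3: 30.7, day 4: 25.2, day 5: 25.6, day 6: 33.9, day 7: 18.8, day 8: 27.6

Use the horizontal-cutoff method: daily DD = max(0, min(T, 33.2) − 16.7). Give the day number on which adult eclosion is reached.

Daily DD above 16.7 °C (capped at 16.5): 16.2, 16.5, 14.0, 8.5, 8.9, 16.5, 2.1, 10.9.
Cumulative: 16.2, 32.7, 46.7, 55.2, 64.1, 80.6, 82.7, 93.6.
The total first reaches 54 DD on day 4.

day 4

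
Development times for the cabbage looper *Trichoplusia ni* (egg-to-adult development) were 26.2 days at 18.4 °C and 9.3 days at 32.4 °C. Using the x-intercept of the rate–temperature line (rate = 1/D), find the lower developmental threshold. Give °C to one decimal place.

Under the model K = D·(T − T_b), so D₁·(T₁ − T_b) = D₂·(T₂ − T_b).
26.2·(18.4 − T_b) = 9.3·(32.4 − T_b)
T_b = (26.2·18.4 − 9.3·32.4) / (26.2 − 9.3) = 180.76 / 16.9 = 10.696 °C ≈ 10.7 °C.

10.7 °C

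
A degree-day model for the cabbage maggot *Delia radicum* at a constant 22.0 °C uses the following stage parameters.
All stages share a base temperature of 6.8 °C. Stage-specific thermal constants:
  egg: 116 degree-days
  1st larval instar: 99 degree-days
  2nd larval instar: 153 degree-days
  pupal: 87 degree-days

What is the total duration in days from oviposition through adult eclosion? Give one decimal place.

29.9 days

Daily accumulation at 22.0 °C = 22.0 − 6.8 = 15.2 DD/day.
Total K = 116 + 99 + 153 + 87 = 455 DD.
Total duration = 455 / 15.2 = 29.934 ≈ 29.9 days.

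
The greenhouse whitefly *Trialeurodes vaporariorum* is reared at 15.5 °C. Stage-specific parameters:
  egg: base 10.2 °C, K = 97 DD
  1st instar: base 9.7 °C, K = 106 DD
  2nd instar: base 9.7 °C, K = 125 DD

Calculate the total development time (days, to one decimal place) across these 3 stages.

58.1 days

egg: 97 / (15.5 − 10.2) = 97 / 5.3 = 18.302 d.
1st instar: 106 / (15.5 − 9.7) = 106 / 5.8 = 18.276 d.
2nd instar: 125 / (15.5 − 9.7) = 125 / 5.8 = 21.552 d.
Sum = 58.129 ≈ 58.1 days.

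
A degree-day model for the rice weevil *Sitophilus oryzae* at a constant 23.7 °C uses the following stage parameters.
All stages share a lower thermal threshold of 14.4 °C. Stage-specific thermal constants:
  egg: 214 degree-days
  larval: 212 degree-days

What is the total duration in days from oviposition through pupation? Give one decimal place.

45.8 days

Daily accumulation at 23.7 °C = 23.7 − 14.4 = 9.3 DD/day.
Total K = 214 + 212 = 426 DD.
Total duration = 426 / 9.3 = 45.806 ≈ 45.8 days.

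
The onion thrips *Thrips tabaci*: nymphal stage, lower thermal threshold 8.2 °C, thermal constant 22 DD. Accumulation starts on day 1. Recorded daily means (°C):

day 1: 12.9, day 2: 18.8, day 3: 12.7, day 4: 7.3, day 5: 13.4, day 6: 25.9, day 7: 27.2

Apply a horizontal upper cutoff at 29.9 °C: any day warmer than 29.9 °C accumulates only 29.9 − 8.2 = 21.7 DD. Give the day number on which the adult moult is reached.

Daily DD above 8.2 °C (capped at 21.7): 4.7, 10.6, 4.5, 0.0, 5.2, 17.7, 19.0.
Cumulative: 4.7, 15.3, 19.8, 19.8, 25.0, 42.7, 61.7.
The total first reaches 22 DD on day 5.

day 5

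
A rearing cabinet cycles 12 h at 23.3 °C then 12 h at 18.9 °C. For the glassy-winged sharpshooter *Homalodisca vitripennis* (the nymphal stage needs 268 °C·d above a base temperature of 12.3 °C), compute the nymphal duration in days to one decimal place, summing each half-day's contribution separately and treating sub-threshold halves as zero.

Day half: max(0, 23.3 − 12.3) × 0.5 = 11.0 × 0.5 = 5.50 DD.
Night half: max(0, 18.9 − 12.3) × 0.5 = 6.6 × 0.5 = 3.30 DD.
Per 24 h: 8.80 DD/day.
Duration = 268 / 8.80 = 30.455 ≈ 30.5 days.

30.5 days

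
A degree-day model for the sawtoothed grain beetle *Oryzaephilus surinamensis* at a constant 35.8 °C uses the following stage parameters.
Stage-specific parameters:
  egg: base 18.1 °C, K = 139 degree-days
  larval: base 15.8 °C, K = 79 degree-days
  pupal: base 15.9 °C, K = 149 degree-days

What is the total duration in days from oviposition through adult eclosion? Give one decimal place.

egg: 139 / (35.8 − 18.1) = 139 / 17.7 = 7.853 d.
larval: 79 / (35.8 − 15.8) = 79 / 20.0 = 3.950 d.
pupal: 149 / (35.8 − 15.9) = 149 / 19.9 = 7.487 d.
Sum = 19.291 ≈ 19.3 days.

19.3 days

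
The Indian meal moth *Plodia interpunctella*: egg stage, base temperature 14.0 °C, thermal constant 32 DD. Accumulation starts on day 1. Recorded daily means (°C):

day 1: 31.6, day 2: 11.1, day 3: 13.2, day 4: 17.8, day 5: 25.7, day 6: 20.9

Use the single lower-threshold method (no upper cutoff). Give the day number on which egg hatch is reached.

Daily DD above 14.0 °C: 17.6, 0.0, 0.0, 3.8, 11.7, 6.9.
Cumulative: 17.6, 17.6, 17.6, 21.4, 33.1, 40.0.
The total first reaches 32 DD on day 5.

day 5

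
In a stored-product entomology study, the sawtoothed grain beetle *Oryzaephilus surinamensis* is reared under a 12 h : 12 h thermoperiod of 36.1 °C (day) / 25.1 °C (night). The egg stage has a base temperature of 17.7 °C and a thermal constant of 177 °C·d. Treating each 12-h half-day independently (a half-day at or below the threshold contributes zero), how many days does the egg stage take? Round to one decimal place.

Day half: max(0, 36.1 − 17.7) × 0.5 = 18.4 × 0.5 = 9.20 DD.
Night half: max(0, 25.1 − 17.7) × 0.5 = 7.4 × 0.5 = 3.70 DD.
Per 24 h: 12.90 DD/day.
Duration = 177 / 12.90 = 13.721 ≈ 13.7 days.

13.7 days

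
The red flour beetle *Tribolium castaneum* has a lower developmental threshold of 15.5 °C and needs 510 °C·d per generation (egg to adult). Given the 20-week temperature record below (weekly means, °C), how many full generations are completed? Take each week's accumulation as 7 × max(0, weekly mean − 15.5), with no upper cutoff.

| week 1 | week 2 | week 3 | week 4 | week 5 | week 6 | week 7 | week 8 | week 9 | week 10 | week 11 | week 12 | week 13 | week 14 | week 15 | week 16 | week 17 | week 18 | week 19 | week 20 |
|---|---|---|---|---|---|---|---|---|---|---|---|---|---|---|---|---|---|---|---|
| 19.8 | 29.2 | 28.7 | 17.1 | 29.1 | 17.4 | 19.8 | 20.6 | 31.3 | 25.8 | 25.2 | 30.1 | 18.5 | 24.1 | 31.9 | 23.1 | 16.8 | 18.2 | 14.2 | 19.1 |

2 generations

Weekly DD (7 × max(0, T̄ − 15.5)): 30.1, 95.9, 92.4, 11.2, 95.2, 13.3, 30.1, 35.7, 110.6, 72.1, 67.9, 102.2, 21.0, 60.2, 114.8, 53.2, 9.1, 18.9, 0.0, 25.2.
Season total = 1059.1 DD.
Complete generations = ⌊1059.1 / 510⌋ = 2.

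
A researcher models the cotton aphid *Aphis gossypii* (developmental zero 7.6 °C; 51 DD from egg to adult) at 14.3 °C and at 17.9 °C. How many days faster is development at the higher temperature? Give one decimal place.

At 14.3 °C: 51 / (14.3 − 7.6) = 51 / 6.7 = 7.612 d.
At 17.9 °C: 51 / (17.9 − 7.6) = 51 / 10.3 = 4.951 d.
Difference = |7.612 − 4.951| = 2.660 ≈ 2.7 days.

2.7 days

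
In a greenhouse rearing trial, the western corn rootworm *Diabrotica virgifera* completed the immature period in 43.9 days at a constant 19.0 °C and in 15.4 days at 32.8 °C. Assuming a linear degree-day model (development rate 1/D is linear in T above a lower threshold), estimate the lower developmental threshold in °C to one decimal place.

Equal thermal constants: D₁(T₁ − T_b) = D₂(T₂ − T_b).
43.9·(19.0 − T_b) = 15.4·(32.8 − T_b)
T_b = (43.9·19.0 − 15.4·32.8) / (43.9 − 15.4) = 328.98 / 28.5 = 11.543 °C ≈ 11.5 °C.

11.5 °C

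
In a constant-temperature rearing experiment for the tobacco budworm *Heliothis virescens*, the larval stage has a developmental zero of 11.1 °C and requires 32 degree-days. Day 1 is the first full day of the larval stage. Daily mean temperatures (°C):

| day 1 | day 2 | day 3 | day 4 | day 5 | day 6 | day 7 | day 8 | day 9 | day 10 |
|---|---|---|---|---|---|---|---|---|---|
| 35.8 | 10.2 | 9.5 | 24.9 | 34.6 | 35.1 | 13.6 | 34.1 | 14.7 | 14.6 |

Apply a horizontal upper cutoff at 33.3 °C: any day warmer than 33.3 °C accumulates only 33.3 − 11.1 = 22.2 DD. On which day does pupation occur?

day 4

Daily DD above 11.1 °C (capped at 22.2): 22.2, 0.0, 0.0, 13.8, 22.2, 22.2, 2.5, 22.2, 3.6, 3.5.
Cumulative: 22.2, 22.2, 22.2, 36.0, 58.2, 80.4, 82.9, 105.1, 108.7, 112.2.
The total first reaches 32 DD on day 4.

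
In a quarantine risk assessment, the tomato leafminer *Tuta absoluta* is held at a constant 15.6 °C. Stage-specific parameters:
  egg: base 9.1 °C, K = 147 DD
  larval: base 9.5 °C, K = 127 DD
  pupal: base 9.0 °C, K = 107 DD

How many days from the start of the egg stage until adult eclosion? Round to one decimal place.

egg: 147 / (15.6 − 9.1) = 147 / 6.5 = 22.615 d.
larval: 127 / (15.6 − 9.5) = 127 / 6.1 = 20.820 d.
pupal: 107 / (15.6 − 9.0) = 107 / 6.6 = 16.212 d.
Sum = 59.647 ≈ 59.6 days.

59.6 days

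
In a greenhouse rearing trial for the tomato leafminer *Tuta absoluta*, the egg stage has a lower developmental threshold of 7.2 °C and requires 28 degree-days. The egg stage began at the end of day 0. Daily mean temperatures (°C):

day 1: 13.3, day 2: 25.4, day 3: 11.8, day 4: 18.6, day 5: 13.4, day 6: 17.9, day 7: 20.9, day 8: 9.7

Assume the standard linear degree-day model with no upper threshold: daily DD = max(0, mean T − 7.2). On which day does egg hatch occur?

Daily DD above 7.2 °C: 6.1, 18.2, 4.6, 11.4, 6.2, 10.7, 13.7, 2.5.
Cumulative: 6.1, 24.3, 28.9, 40.3, 46.5, 57.2, 70.9, 73.4.
The total first reaches 28 DD on day 3.

day 3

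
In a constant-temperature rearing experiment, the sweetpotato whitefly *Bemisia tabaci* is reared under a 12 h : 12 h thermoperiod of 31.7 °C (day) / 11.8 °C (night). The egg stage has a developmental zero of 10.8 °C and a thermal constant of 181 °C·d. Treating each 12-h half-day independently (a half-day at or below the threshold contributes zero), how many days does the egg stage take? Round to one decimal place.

16.5 days

Day half: max(0, 31.7 − 10.8) × 0.5 = 20.9 × 0.5 = 10.45 DD.
Night half: max(0, 11.8 − 10.8) × 0.5 = 1.0 × 0.5 = 0.50 DD.
Per 24 h: 10.95 DD/day.
Duration = 181 / 10.95 = 16.530 ≈ 16.5 days.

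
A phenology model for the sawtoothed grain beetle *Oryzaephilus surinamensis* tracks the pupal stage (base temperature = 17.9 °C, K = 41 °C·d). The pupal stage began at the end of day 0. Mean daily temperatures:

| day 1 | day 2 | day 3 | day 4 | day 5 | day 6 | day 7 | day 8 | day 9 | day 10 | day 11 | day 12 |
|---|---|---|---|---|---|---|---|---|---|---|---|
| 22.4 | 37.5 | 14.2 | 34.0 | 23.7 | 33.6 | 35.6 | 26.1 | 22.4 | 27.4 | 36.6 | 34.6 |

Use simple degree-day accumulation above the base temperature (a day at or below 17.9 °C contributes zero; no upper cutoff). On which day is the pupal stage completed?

Daily DD above 17.9 °C: 4.5, 19.6, 0.0, 16.1, 5.8, 15.7, 17.7, 8.2, 4.5, 9.5, 18.7, 16.7.
Cumulative: 4.5, 24.1, 24.1, 40.2, 46.0, 61.7, 79.4, 87.6, 92.1, 101.6, 120.3, 137.0.
The total first reaches 41 DD on day 5.

day 5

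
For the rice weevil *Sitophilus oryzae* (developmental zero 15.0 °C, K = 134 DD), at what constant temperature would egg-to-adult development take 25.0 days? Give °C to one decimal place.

20.4 °C

Required daily accumulation = 134 / 25.0 = 5.360 DD/day.
T = T_base + 5.360 = 15.0 + 5.360 = 20.360 ≈ 20.4 °C.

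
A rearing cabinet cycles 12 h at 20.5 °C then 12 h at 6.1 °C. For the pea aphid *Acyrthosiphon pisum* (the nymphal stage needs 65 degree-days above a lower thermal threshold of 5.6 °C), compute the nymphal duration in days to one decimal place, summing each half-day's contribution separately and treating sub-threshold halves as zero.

8.4 days

Day half: max(0, 20.5 − 5.6) × 0.5 = 14.9 × 0.5 = 7.45 DD.
Night half: max(0, 6.1 − 5.6) × 0.5 = 0.5 × 0.5 = 0.25 DD.
Per 24 h: 7.70 DD/day.
Duration = 65 / 7.70 = 8.442 ≈ 8.4 days.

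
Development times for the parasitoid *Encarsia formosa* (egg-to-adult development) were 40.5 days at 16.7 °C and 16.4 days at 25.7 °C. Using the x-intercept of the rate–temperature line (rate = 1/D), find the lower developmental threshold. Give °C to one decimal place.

Equal thermal constants: D₁(T₁ − T_b) = D₂(T₂ − T_b).
40.5·(16.7 − T_b) = 16.4·(25.7 − T_b)
T_b = (40.5·16.7 − 16.4·25.7) / (40.5 − 16.4) = 254.87 / 24.1 = 10.576 °C ≈ 10.6 °C.

10.6 °C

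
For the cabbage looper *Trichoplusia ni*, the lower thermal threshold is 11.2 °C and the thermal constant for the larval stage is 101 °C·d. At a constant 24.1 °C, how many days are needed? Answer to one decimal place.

Daily accumulation = 24.1 − 11.2 = 12.9 DD/day.
Duration = 101 / 12.9 = 7.829 ≈ 7.8 days.

7.8 days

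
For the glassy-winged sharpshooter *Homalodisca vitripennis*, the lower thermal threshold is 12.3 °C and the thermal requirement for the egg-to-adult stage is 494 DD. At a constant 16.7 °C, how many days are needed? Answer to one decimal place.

112.3 days

Daily accumulation = 16.7 − 12.3 = 4.4 DD/day.
Duration = 494 / 4.4 = 112.273 ≈ 112.3 days.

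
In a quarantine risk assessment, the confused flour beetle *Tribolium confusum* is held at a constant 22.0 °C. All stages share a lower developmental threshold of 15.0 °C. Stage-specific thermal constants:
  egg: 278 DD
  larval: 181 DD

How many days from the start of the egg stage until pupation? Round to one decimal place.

65.6 days

Daily accumulation at 22.0 °C = 22.0 − 15.0 = 7.0 DD/day.
Total K = 278 + 181 = 459 DD.
Total duration = 459 / 7.0 = 65.571 ≈ 65.6 days.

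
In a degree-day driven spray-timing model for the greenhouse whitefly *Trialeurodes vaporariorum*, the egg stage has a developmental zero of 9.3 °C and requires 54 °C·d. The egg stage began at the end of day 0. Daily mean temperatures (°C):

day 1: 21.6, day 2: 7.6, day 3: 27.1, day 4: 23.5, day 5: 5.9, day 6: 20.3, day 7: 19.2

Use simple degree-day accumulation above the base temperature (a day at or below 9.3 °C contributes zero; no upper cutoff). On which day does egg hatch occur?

day 6

Daily DD above 9.3 °C: 12.3, 0.0, 17.8, 14.2, 0.0, 11.0, 9.9.
Cumulative: 12.3, 12.3, 30.1, 44.3, 44.3, 55.3, 65.2.
The total first reaches 54 DD on day 6.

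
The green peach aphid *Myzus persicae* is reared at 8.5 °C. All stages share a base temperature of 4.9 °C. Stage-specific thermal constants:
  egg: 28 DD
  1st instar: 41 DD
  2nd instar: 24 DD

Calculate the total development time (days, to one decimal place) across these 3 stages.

25.8 days

Daily accumulation at 8.5 °C = 8.5 − 4.9 = 3.6 DD/day.
Total K = 28 + 41 + 24 = 93 DD.
Total duration = 93 / 3.6 = 25.833 ≈ 25.8 days.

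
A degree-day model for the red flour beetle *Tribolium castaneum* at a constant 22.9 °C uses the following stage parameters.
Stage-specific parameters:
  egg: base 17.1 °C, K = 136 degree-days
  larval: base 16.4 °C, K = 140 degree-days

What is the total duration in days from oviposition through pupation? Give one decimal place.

45.0 days

egg: 136 / (22.9 − 17.1) = 136 / 5.8 = 23.448 d.
larval: 140 / (22.9 − 16.4) = 140 / 6.5 = 21.538 d.
Sum = 44.987 ≈ 45.0 days.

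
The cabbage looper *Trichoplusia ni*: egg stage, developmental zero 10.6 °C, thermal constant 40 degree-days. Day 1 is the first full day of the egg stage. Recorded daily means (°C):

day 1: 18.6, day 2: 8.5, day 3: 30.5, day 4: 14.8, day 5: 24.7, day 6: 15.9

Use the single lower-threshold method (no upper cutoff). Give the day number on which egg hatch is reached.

day 5

Daily DD above 10.6 °C: 8.0, 0.0, 19.9, 4.2, 14.1, 5.3.
Cumulative: 8.0, 8.0, 27.9, 32.1, 46.2, 51.5.
The total first reaches 40 DD on day 5.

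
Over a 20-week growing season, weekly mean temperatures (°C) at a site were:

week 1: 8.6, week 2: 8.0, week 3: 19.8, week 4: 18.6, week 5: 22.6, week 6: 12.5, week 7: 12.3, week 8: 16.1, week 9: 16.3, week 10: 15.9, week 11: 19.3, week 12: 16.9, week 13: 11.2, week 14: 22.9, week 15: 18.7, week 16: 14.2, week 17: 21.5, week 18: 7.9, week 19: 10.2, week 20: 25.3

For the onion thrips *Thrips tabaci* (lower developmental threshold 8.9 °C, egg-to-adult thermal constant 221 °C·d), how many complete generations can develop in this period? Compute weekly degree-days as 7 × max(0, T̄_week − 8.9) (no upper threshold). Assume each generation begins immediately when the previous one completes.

4 generations

Weekly DD (7 × max(0, T̄ − 8.9)): 0.0, 0.0, 76.3, 67.9, 95.9, 25.2, 23.8, 50.4, 51.8, 49.0, 72.8, 56.0, 16.1, 98.0, 68.6, 37.1, 88.2, 0.0, 9.1, 114.8.
Season total = 1001.0 DD.
Complete generations = ⌊1001.0 / 221⌋ = 4.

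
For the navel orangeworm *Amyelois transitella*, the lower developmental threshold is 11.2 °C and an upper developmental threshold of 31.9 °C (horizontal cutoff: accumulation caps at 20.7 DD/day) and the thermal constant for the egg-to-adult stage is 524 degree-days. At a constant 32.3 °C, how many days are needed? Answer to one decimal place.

25.3 days

Temperature 32.3 °C exceeds the upper threshold, so daily accumulation caps at 31.9 − 11.2 = 20.7 DD/day.
Duration = 524 / 20.7 = 25.314 ≈ 25.3 days.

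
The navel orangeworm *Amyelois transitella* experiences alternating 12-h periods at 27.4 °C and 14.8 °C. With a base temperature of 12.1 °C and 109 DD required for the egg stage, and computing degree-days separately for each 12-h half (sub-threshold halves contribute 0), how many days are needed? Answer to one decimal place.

Day half: max(0, 27.4 − 12.1) × 0.5 = 15.3 × 0.5 = 7.65 DD.
Night half: max(0, 14.8 − 12.1) × 0.5 = 2.7 × 0.5 = 1.35 DD.
Per 24 h: 9.00 DD/day.
Duration = 109 / 9.00 = 12.111 ≈ 12.1 days.

12.1 days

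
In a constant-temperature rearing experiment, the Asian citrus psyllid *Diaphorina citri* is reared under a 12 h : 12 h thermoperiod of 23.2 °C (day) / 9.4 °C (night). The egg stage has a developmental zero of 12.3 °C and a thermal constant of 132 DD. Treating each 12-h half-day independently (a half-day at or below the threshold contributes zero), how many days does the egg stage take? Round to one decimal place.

24.2 days

Day half: max(0, 23.2 − 12.3) × 0.5 = 10.9 × 0.5 = 5.45 DD.
Night half: max(0, 9.4 − 12.3) × 0.5 = 0.0 × 0.5 = 0.00 DD.
Per 24 h: 5.45 DD/day.
Duration = 132 / 5.45 = 24.220 ≈ 24.2 days.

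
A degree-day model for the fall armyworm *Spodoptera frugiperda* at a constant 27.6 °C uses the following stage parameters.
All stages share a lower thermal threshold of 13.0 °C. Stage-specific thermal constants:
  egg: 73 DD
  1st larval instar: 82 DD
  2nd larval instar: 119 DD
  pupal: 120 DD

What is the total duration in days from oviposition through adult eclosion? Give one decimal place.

27.0 days

Daily accumulation at 27.6 °C = 27.6 − 13.0 = 14.6 DD/day.
Total K = 73 + 82 + 119 + 120 = 394 DD.
Total duration = 394 / 14.6 = 26.986 ≈ 27.0 days.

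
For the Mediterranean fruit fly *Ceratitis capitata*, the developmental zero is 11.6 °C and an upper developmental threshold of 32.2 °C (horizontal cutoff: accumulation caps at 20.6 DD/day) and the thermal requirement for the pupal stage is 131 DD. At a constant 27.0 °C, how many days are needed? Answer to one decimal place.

Daily accumulation = 27.0 − 11.6 = 15.4 DD/day.
Duration = 131 / 15.4 = 8.506 ≈ 8.5 days.

8.5 days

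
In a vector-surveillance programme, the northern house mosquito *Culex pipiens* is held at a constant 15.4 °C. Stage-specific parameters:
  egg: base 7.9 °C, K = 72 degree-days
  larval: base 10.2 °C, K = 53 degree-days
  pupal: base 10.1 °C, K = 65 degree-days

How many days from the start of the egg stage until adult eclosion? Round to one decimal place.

32.1 days

egg: 72 / (15.4 − 7.9) = 72 / 7.5 = 9.600 d.
larval: 53 / (15.4 − 10.2) = 53 / 5.2 = 10.192 d.
pupal: 65 / (15.4 − 10.1) = 65 / 5.3 = 12.264 d.
Sum = 32.056 ≈ 32.1 days.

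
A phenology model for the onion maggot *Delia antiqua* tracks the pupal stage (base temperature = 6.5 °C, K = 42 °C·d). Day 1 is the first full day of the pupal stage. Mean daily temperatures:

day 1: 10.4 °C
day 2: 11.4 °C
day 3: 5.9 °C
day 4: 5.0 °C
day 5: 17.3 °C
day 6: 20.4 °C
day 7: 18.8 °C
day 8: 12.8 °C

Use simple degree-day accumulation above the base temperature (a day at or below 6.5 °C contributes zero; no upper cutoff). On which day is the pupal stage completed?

Daily DD above 6.5 °C: 3.9, 4.9, 0.0, 0.0, 10.8, 13.9, 12.3, 6.3.
Cumulative: 3.9, 8.8, 8.8, 8.8, 19.6, 33.5, 45.8, 52.1.
The total first reaches 42 DD on day 7.

day 7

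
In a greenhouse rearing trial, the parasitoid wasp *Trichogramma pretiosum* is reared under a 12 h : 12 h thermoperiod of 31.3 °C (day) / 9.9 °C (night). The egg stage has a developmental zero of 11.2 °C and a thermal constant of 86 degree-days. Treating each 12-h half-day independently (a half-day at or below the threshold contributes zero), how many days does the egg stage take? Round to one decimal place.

Day half: max(0, 31.3 − 11.2) × 0.5 = 20.1 × 0.5 = 10.05 DD.
Night half: max(0, 9.9 − 11.2) × 0.5 = 0.0 × 0.5 = 0.00 DD.
Per 24 h: 10.05 DD/day.
Duration = 86 / 10.05 = 8.557 ≈ 8.6 days.

8.6 days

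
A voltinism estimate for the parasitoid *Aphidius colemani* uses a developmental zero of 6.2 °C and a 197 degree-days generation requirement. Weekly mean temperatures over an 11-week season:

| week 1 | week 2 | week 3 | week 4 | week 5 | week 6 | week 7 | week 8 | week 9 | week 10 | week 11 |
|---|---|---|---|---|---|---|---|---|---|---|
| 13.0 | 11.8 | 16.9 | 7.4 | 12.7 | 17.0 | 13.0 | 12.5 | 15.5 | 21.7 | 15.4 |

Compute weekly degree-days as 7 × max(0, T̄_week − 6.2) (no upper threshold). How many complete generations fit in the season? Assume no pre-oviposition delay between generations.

3 generations

Weekly DD (7 × max(0, T̄ − 6.2)): 47.6, 39.2, 74.9, 8.4, 45.5, 75.6, 47.6, 44.1, 65.1, 108.5, 64.4.
Season total = 620.9 DD.
Complete generations = ⌊620.9 / 197⌋ = 3.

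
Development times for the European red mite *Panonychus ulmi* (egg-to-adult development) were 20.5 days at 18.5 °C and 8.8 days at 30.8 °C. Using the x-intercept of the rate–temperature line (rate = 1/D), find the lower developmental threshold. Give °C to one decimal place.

Equal thermal constants: D₁(T₁ − T_b) = D₂(T₂ − T_b).
20.5·(18.5 − T_b) = 8.8·(30.8 − T_b)
T_b = (20.5·18.5 − 8.8·30.8) / (20.5 − 8.8) = 108.21 / 11.7 = 9.249 °C ≈ 9.2 °C.

9.2 °C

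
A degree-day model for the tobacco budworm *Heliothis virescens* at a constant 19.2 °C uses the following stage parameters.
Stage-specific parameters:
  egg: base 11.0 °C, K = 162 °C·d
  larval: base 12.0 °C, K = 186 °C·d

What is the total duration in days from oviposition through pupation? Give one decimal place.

egg: 162 / (19.2 − 11.0) = 162 / 8.2 = 19.756 d.
larval: 186 / (19.2 − 12.0) = 186 / 7.2 = 25.833 d.
Sum = 45.589 ≈ 45.6 days.

45.6 days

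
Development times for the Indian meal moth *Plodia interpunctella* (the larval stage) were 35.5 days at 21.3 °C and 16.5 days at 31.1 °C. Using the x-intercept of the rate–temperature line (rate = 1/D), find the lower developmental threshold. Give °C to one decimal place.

Under the model K = D·(T − T_b), so D₁·(T₁ − T_b) = D₂·(T₂ − T_b).
35.5·(21.3 − T_b) = 16.5·(31.1 − T_b)
T_b = (35.5·21.3 − 16.5·31.1) / (35.5 − 16.5) = 243.00 / 19.0 = 12.789 °C ≈ 12.8 °C.

12.8 °C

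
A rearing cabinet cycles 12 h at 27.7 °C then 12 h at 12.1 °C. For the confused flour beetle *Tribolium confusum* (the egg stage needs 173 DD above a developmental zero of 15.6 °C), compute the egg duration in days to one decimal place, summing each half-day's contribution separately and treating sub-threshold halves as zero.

28.6 days

Day half: max(0, 27.7 − 15.6) × 0.5 = 12.1 × 0.5 = 6.05 DD.
Night half: max(0, 12.1 − 15.6) × 0.5 = 0.0 × 0.5 = 0.00 DD.
Per 24 h: 6.05 DD/day.
Duration = 173 / 6.05 = 28.595 ≈ 28.6 days.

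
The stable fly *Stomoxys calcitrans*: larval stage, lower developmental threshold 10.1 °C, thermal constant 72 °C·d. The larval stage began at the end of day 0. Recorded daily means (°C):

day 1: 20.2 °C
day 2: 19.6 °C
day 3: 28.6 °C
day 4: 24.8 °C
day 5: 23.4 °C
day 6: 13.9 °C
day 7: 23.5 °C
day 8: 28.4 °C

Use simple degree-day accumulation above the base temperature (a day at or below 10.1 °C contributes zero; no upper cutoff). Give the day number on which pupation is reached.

Daily DD above 10.1 °C: 10.1, 9.5, 18.5, 14.7, 13.3, 3.8, 13.4, 18.3.
Cumulative: 10.1, 19.6, 38.1, 52.8, 66.1, 69.9, 83.3, 101.6.
The total first reaches 72 DD on day 7.

day 7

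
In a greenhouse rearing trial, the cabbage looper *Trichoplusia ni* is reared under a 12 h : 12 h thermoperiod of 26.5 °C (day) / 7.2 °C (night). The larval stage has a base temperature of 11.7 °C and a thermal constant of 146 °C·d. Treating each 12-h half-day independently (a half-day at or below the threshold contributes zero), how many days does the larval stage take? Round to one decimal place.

19.7 days

Day half: max(0, 26.5 − 11.7) × 0.5 = 14.8 × 0.5 = 7.40 DD.
Night half: max(0, 7.2 − 11.7) × 0.5 = 0.0 × 0.5 = 0.00 DD.
Per 24 h: 7.40 DD/day.
Duration = 146 / 7.40 = 19.730 ≈ 19.7 days.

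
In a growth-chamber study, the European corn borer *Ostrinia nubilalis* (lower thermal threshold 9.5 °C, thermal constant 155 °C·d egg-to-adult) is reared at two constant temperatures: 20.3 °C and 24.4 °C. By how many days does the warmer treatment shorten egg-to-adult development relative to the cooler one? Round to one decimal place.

3.9 days

At 20.3 °C: 155 / (20.3 − 9.5) = 155 / 10.8 = 14.352 d.
At 24.4 °C: 155 / (24.4 − 9.5) = 155 / 14.9 = 10.403 d.
Difference = |14.352 − 10.403| = 3.949 ≈ 3.9 days.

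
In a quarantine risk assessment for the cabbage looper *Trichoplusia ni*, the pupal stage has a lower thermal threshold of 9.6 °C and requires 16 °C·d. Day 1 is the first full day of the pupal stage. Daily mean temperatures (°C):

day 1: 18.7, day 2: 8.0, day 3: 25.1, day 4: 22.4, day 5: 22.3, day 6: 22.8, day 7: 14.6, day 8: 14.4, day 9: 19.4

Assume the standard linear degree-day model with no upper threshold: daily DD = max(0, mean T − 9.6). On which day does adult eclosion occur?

Daily DD above 9.6 °C: 9.1, 0.0, 15.5, 12.8, 12.7, 13.2, 5.0, 4.8, 9.8.
Cumulative: 9.1, 9.1, 24.6, 37.4, 50.1, 63.3, 68.3, 73.1, 82.9.
The total first reaches 16 DD on day 3.

day 3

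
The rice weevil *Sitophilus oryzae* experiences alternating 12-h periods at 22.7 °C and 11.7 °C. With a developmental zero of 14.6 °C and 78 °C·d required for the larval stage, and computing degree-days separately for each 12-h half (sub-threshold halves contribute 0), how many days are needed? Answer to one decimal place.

Day half: max(0, 22.7 − 14.6) × 0.5 = 8.1 × 0.5 = 4.05 DD.
Night half: max(0, 11.7 − 14.6) × 0.5 = 0.0 × 0.5 = 0.00 DD.
Per 24 h: 4.05 DD/day.
Duration = 78 / 4.05 = 19.259 ≈ 19.3 days.

19.3 days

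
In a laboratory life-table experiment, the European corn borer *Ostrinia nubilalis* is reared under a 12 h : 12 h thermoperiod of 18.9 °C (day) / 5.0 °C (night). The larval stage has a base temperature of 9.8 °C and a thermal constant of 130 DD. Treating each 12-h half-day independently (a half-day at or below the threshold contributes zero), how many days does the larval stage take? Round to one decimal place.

28.6 days

Day half: max(0, 18.9 − 9.8) × 0.5 = 9.1 × 0.5 = 4.55 DD.
Night half: max(0, 5.0 − 9.8) × 0.5 = 0.0 × 0.5 = 0.00 DD.
Per 24 h: 4.55 DD/day.
Duration = 130 / 4.55 = 28.571 ≈ 28.6 days.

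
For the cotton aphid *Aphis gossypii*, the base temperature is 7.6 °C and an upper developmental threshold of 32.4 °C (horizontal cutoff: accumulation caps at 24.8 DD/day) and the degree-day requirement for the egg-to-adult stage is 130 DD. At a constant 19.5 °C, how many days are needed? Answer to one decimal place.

Daily accumulation = 19.5 − 7.6 = 11.9 DD/day.
Duration = 130 / 11.9 = 10.924 ≈ 10.9 days.

10.9 days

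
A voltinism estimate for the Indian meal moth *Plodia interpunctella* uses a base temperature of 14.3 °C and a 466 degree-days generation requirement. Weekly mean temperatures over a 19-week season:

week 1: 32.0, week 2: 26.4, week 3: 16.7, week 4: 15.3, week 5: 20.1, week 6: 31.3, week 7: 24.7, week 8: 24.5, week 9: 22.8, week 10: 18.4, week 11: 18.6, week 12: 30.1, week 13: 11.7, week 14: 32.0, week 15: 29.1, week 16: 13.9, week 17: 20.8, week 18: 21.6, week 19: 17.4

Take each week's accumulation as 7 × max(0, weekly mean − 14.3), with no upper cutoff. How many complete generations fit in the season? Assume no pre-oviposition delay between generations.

2 generations

Weekly DD (7 × max(0, T̄ − 14.3)): 123.9, 84.7, 16.8, 7.0, 40.6, 119.0, 72.8, 71.4, 59.5, 28.7, 30.1, 110.6, 0.0, 123.9, 103.6, 0.0, 45.5, 51.1, 21.7.
Season total = 1110.9 DD.
Complete generations = ⌊1110.9 / 466⌋ = 2.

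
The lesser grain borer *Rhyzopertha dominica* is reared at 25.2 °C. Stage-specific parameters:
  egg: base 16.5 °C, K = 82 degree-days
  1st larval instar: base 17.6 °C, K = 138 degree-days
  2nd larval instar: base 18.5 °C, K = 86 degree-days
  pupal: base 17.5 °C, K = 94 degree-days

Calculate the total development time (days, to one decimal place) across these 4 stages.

52.6 days

egg: 82 / (25.2 − 16.5) = 82 / 8.7 = 9.425 d.
1st larval instar: 138 / (25.2 − 17.6) = 138 / 7.6 = 18.158 d.
2nd larval instar: 86 / (25.2 − 18.5) = 86 / 6.7 = 12.836 d.
pupal: 94 / (25.2 − 17.5) = 94 / 7.7 = 12.208 d.
Sum = 52.627 ≈ 52.6 days.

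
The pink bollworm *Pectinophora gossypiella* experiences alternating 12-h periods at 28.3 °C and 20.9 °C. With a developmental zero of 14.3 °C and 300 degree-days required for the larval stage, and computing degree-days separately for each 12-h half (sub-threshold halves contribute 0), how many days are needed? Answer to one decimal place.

29.1 days

Day half: max(0, 28.3 − 14.3) × 0.5 = 14.0 × 0.5 = 7.00 DD.
Night half: max(0, 20.9 − 14.3) × 0.5 = 6.6 × 0.5 = 3.30 DD.
Per 24 h: 10.30 DD/day.
Duration = 300 / 10.30 = 29.126 ≈ 29.1 days.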